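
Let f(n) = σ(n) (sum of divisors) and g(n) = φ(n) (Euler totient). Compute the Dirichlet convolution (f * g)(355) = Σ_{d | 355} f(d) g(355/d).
(σ * φ)(355) = 1420

Divisors of 355: [1, 5, 71, 355]. For each d | 355:
  d = 1: σ(1) · φ(355/1) = 1 · 280 = 280
  d = 5: σ(5) · φ(355/5) = 6 · 70 = 420
  d = 71: σ(71) · φ(355/71) = 72 · 4 = 288
  d = 355: σ(355) · φ(355/355) = 432 · 1 = 432
Summing: (σ * φ)(355) = 280 + 420 + 288 + 432 = 1420.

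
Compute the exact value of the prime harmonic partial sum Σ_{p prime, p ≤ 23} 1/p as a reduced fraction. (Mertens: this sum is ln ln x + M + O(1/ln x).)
Σ 1/p = 334406399/223092870

π(23) = 9, so the primes ≤ 23 are [2, 3, 5, 7, 11, 13, 17, 19, 23]. Summing 1/p over these primes: 334406399/223092870 ≈ 1.4990. Mertens estimate ln ln(23) + 0.2615 ≈ 1.4043.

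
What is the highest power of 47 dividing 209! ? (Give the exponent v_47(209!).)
v_47(209!) = 4

Legendre's formula: v_p(n!) = Σ_{k ≥ 1} ⌊n / p^k⌋. For p = 47, n = 209, the terms are:
  ⌊209/47^1⌋ = ⌊209/47⌋ = 4
(the next term ⌊209/47^2⌋ = 0, terminating the sum). Summing: v_47(209!) = 4 = 4.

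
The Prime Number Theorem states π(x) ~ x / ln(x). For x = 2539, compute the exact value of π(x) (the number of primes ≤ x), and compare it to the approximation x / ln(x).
π(2539) = 371;  x/ln(x) ≈ 323.87;  relative error ≈ 12.70%.

Directly count primes up to 2539: π(2539) = 371. The PNT approximation gives 2539/ln(2539) ≈ 2539/7.83953 ≈ 323.87. Relative error (π(x) − x/ln(x)) / π(x) ≈ 12.70%; the approximation is known to undercount slightly (Li(x) is a better estimate).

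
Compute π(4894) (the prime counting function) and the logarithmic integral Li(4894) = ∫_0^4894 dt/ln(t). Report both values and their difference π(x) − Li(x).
π(4894) = 654;  Li(4894) ≈ 671.82;  π(x) − Li(x) ≈ -17.82.

Direct count of primes ≤ 4894 gives π(4894) = 654. Numerical evaluation of the logarithmic integral gives Li(4894) ≈ 671.82. The difference π(x) − Li(x) ≈ -17.82 is typically negative for small/moderate x (Li(x) overestimates), though Littlewood's theorem shows this sign changes infinitely often.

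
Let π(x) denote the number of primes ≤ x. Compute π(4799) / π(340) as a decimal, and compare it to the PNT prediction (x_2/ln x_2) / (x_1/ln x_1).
π(4799)/π(340) = 646/68 ≈ 9.5000;  PNT prediction ≈ 9.7065.

π(340) = 68 and π(4799) = 646, so π(4799)/π(340) ≈ 9.5000. The PNT-predicted ratio is (4799/ln(4799)) / (340/ln(340)) ≈ 9.7065. The two agree to within a few percent, as expected.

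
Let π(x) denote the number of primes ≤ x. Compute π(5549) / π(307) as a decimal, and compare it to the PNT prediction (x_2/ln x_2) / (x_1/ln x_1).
π(5549)/π(307) = 732/63 ≈ 11.6190;  PNT prediction ≈ 12.0065.

π(307) = 63 and π(5549) = 732, so π(5549)/π(307) ≈ 11.6190. The PNT-predicted ratio is (5549/ln(5549)) / (307/ln(307)) ≈ 12.0065. The two agree to within a few percent, as expected.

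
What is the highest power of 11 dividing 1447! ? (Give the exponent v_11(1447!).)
v_11(1447!) = 143

Legendre's formula: v_p(n!) = Σ_{k ≥ 1} ⌊n / p^k⌋. For p = 11, n = 1447, the terms are:
  ⌊1447/11^1⌋ = ⌊1447/11⌋ = 131
  ⌊1447/11^2⌋ = ⌊1447/121⌋ = 11
  ⌊1447/11^3⌋ = ⌊1447/1331⌋ = 1
(the next term ⌊1447/11^4⌋ = 0, terminating the sum). Summing: v_11(1447!) = 131 + 11 + 1 = 143.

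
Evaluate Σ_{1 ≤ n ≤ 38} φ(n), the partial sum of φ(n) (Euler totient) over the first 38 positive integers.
Σ_{n ≤ 38} φ(n) = 450

Compute φ(n) for each 1 ≤ n ≤ 38: φ(1) = 1, φ(2) = 1, φ(3) = 2, φ(4) = 2, φ(5) = 4, φ(6) = 2, φ(7) = 6, φ(8) = 4, φ(9) = 6, φ(10) = 4, φ(11) = 10, φ(12) = 4, φ(13) = 12, φ(14) = 6, φ(15) = 8, φ(16) = 8, φ(17) = 16, φ(18) = 6, φ(19) = 18, φ(20) = 8, φ(21) = 12, φ(22) = 10, φ(23) = 22, φ(24) = 8, φ(25) = 20, φ(26) = 12, φ(27) = 18, φ(28) = 12, φ(29) = 28, φ(30) = 8, φ(31) = 30, φ(32) = 16, φ(33) = 20, φ(34) = 16, φ(35) = 24, φ(36) = 12, φ(37) = 36, φ(38) = 18. Summing all 38 values: 450. (Average order: Σ_{n ≤ x} φ(n) ~ (3/π²) x². For x = 38, (3/π²)·38² ≈ 438.92.)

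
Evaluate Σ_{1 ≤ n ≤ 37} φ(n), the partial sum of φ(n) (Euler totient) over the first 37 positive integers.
Σ_{n ≤ 37} φ(n) = 432

Compute φ(n) for each 1 ≤ n ≤ 37: φ(1) = 1, φ(2) = 1, φ(3) = 2, φ(4) = 2, φ(5) = 4, φ(6) = 2, φ(7) = 6, φ(8) = 4, φ(9) = 6, φ(10) = 4, φ(11) = 10, φ(12) = 4, φ(13) = 12, φ(14) = 6, φ(15) = 8, φ(16) = 8, φ(17) = 16, φ(18) = 6, φ(19) = 18, φ(20) = 8, φ(21) = 12, φ(22) = 10, φ(23) = 22, φ(24) = 8, φ(25) = 20, φ(26) = 12, φ(27) = 18, φ(28) = 12, φ(29) = 28, φ(30) = 8, φ(31) = 30, φ(32) = 16, φ(33) = 20, φ(34) = 16, φ(35) = 24, φ(36) = 12, φ(37) = 36. Summing all 37 values: 432. (Average order: Σ_{n ≤ x} φ(n) ~ (3/π²) x². For x = 37, (3/π²)·37² ≈ 416.13.)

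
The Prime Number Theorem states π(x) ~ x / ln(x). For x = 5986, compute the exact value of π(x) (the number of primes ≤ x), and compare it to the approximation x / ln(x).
π(5986) = 782;  x/ln(x) ≈ 688.27;  relative error ≈ 11.99%.

Directly count primes up to 5986: π(5986) = 782. The PNT approximation gives 5986/ln(5986) ≈ 5986/8.69718 ≈ 688.27. Relative error (π(x) − x/ln(x)) / π(x) ≈ 11.99%; the approximation is known to undercount slightly (Li(x) is a better estimate).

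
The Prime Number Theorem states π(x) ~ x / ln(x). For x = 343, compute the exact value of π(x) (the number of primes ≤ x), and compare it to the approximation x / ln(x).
π(343) = 68;  x/ln(x) ≈ 58.76;  relative error ≈ 13.59%.

Directly count primes up to 343: π(343) = 68. The PNT approximation gives 343/ln(343) ≈ 343/5.83773 ≈ 58.76. Relative error (π(x) − x/ln(x)) / π(x) ≈ 13.59%; the approximation is known to undercount slightly (Li(x) is a better estimate).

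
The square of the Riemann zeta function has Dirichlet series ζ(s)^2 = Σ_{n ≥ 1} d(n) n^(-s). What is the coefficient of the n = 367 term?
d(367) = 2

ζ(s)^2 = (Σ 1/m^s)(Σ 1/k^s). The coefficient of 1/n^s in the product is the number of ordered pairs (m, k) with mk = n, which equals d(n). For n = 367, divisors are [1, 367], so d(367) = 2.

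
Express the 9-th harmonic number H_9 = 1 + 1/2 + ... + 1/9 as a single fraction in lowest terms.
H_9 = 7129/2520

Direct summation: H_9 = 1 + 1/2 + ... + 1/9. The least common denominator is lcm(1, ..., 9) = 2520; over this denominator the numerator is 2520 + 1260 + 840 + 630 + 504 + 420 + 360 + 315 + 280 = 7129, so H_9 = 7129/2520 (already in lowest terms) ≈ 2.82897. (The PNT-adjacent estimate ln(9) + γ ≈ 2.77444 matches within O(1/n).)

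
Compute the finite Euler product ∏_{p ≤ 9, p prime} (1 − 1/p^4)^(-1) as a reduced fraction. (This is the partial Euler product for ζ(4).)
∏ = 7203/6656

The primes p ≤ 9 are [2, 3, 5, 7]. For each prime, (1 − 1/p^4)^(-1) = p^4 / (p^4 − 1). The product is (1 − 1/2^4)^(-1), (1 − 1/3^4)^(-1), (1 − 1/5^4)^(-1), (1 − 1/7^4)^(-1) = ∏ p^4 / (p^4 − 1) = 7203/6656.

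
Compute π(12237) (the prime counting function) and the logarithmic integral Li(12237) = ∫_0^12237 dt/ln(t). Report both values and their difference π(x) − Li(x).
π(12237) = 1461;  Li(12237) ≈ 1486.31;  π(x) − Li(x) ≈ -25.31.

Direct count of primes ≤ 12237 gives π(12237) = 1461. Numerical evaluation of the logarithmic integral gives Li(12237) ≈ 1486.31. The difference π(x) − Li(x) ≈ -25.31 is typically negative for small/moderate x (Li(x) overestimates), though Littlewood's theorem shows this sign changes infinitely often.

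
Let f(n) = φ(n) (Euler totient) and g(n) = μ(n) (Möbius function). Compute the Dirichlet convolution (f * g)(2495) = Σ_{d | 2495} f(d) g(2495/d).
(φ * μ)(2495) = 1491

Divisors of 2495: [1, 5, 499, 2495]. For each d | 2495:
  d = 1: φ(1) · μ(2495/1) = 1 · 1 = 1
  d = 5: φ(5) · μ(2495/5) = 4 · -1 = -4
  d = 499: φ(499) · μ(2495/499) = 498 · -1 = -498
  d = 2495: φ(2495) · μ(2495/2495) = 1992 · 1 = 1992
Summing: (φ * μ)(2495) = 1 + -4 + -498 + 1992 = 1491.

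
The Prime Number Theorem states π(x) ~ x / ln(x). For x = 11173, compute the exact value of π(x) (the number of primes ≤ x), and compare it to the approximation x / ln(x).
π(11173) = 1354;  x/ln(x) ≈ 1198.66;  relative error ≈ 11.47%.

Directly count primes up to 11173: π(11173) = 1354. The PNT approximation gives 11173/ln(11173) ≈ 11173/9.32126 ≈ 1198.66. Relative error (π(x) − x/ln(x)) / π(x) ≈ 11.47%; the approximation is known to undercount slightly (Li(x) is a better estimate).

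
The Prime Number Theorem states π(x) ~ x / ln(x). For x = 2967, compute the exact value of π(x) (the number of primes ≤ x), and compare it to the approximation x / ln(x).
π(2967) = 427;  x/ln(x) ≈ 371.09;  relative error ≈ 13.09%.

Directly count primes up to 2967: π(2967) = 427. The PNT approximation gives 2967/ln(2967) ≈ 2967/7.99531 ≈ 371.09. Relative error (π(x) − x/ln(x)) / π(x) ≈ 13.09%; the approximation is known to undercount slightly (Li(x) is a better estimate).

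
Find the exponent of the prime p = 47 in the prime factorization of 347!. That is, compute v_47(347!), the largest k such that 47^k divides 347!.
v_47(347!) = 7

Legendre's formula: v_p(n!) = Σ_{k ≥ 1} ⌊n / p^k⌋. For p = 47, n = 347, the terms are:
  ⌊347/47^1⌋ = ⌊347/47⌋ = 7
(the next term ⌊347/47^2⌋ = 0, terminating the sum). Summing: v_47(347!) = 7 = 7.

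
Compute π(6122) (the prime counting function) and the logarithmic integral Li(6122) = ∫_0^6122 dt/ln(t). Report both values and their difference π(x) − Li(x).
π(6122) = 798;  Li(6122) ≈ 814.42;  π(x) − Li(x) ≈ -16.42.

Direct count of primes ≤ 6122 gives π(6122) = 798. Numerical evaluation of the logarithmic integral gives Li(6122) ≈ 814.42. The difference π(x) − Li(x) ≈ -16.42 is typically negative for small/moderate x (Li(x) overestimates), though Littlewood's theorem shows this sign changes infinitely often.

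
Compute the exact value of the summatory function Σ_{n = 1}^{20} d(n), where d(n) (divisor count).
Σ_{n ≤ 20} d(n) = 66

Compute d(n) for each 1 ≤ n ≤ 20: d(1) = 1, d(2) = 2, d(3) = 2, d(4) = 3, d(5) = 2, d(6) = 4, d(7) = 2, d(8) = 4, d(9) = 3, d(10) = 4, d(11) = 2, d(12) = 6, d(13) = 2, d(14) = 4, d(15) = 4, d(16) = 5, d(17) = 2, d(18) = 6, d(19) = 2, d(20) = 6. Summing all 20 values: 66. (Dirichlet's divisor formula: Σ_{n ≤ x} d(n) = x ln(x) + (2γ − 1) x + O(√x). For x = 20, the asymptotic estimate is ≈ 63.00.)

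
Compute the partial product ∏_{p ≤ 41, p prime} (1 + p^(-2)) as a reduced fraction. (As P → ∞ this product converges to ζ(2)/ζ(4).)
∏ = 15660474728144000000/10354486835212066701

The primes p ≤ 41 are [2, 3, 5, 7, 11, 13, 17, 19, 23, 29, 31, 37, 41]. For each, (1 + 1/p^2) = (p^2 + 1)/p^2. Multiplying these fractions over p ∈ [2, 3, 5, 7, 11, 13, 17, 19, 23, 29, 31, 37, 41] gives 15660474728144000000/10354486835212066701. (In the limit P → ∞ this tends to ζ(2)/ζ(4).)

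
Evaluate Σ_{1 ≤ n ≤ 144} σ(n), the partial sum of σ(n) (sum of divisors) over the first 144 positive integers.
Σ_{n ≤ 144} σ(n) = 17186

Compute σ(n) for each 1 ≤ n ≤ 144: σ(1) = 1, σ(2) = 3, σ(3) = 4, σ(4) = 7, σ(5) = 6, σ(6) = 12, σ(7) = 8, σ(8) = 15, σ(9) = 13, σ(10) = 18, σ(11) = 12, σ(12) = 28, σ(13) = 14, σ(14) = 24, σ(15) = 24, σ(16) = 31, σ(17) = 18, σ(18) = 39, σ(19) = 20, σ(20) = 42, σ(21) = 32, σ(22) = 36, σ(23) = 24, σ(24) = 60, σ(25) = 31, σ(26) = 42, σ(27) = 40, σ(28) = 56, σ(29) = 30, σ(30) = 72, σ(31) = 32, σ(32) = 63, σ(33) = 48, σ(34) = 54, σ(35) = 48, σ(36) = 91, σ(37) = 38, σ(38) = 60, σ(39) = 56, σ(40) = 90, σ(41) = 42, σ(42) = 96, σ(43) = 44, σ(44) = 84, σ(45) = 78, σ(46) = 72, σ(47) = 48, σ(48) = 124, σ(49) = 57, σ(50) = 93, σ(51) = 72, σ(52) = 98, σ(53) = 54, σ(54) = 120, σ(55) = 72, σ(56) = 120, σ(57) = 80, σ(58) = 90, σ(59) = 60, σ(60) = 168, σ(61) = 62, σ(62) = 96, σ(63) = 104, σ(64) = 127, σ(65) = 84, σ(66) = 144, σ(67) = 68, σ(68) = 126, σ(69) = 96, σ(70) = 144, σ(71) = 72, σ(72) = 195, σ(73) = 74, σ(74) = 114, σ(75) = 124, σ(76) = 140, σ(77) = 96, σ(78) = 168, σ(79) = 80, σ(80) = 186, σ(81) = 121, σ(82) = 126, σ(83) = 84, σ(84) = 224, σ(85) = 108, σ(86) = 132, σ(87) = 120, σ(88) = 180, σ(89) = 90, σ(90) = 234, σ(91) = 112, σ(92) = 168, σ(93) = 128, σ(94) = 144, σ(95) = 120, σ(96) = 252, σ(97) = 98, σ(98) = 171, σ(99) = 156, σ(100) = 217, σ(101) = 102, σ(102) = 216, σ(103) = 104, σ(104) = 210, σ(105) = 192, σ(106) = 162, σ(107) = 108, σ(108) = 280, σ(109) = 110, σ(110) = 216, σ(111) = 152, σ(112) = 248, σ(113) = 114, σ(114) = 240, σ(115) = 144, σ(116) = 210, σ(117) = 182, σ(118) = 180, σ(119) = 144, σ(120) = 360, σ(121) = 133, σ(122) = 186, σ(123) = 168, σ(124) = 224, σ(125) = 156, σ(126) = 312, σ(127) = 128, σ(128) = 255, σ(129) = 176, σ(130) = 252, σ(131) = 132, σ(132) = 336, σ(133) = 160, σ(134) = 204, σ(135) = 240, σ(136) = 270, σ(137) = 138, σ(138) = 288, σ(139) = 140, σ(140) = 336, σ(141) = 192, σ(142) = 216, σ(143) = 168, σ(144) = 403. Summing all 144 values: 17186. (Average order: Σ_{n ≤ x} σ(n) ~ (π²/12) x². For x = 144, (π²/12)·144² ≈ 17054.68.)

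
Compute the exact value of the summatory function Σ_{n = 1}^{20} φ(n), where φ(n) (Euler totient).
Σ_{n ≤ 20} φ(n) = 128

Compute φ(n) for each 1 ≤ n ≤ 20: φ(1) = 1, φ(2) = 1, φ(3) = 2, φ(4) = 2, φ(5) = 4, φ(6) = 2, φ(7) = 6, φ(8) = 4, φ(9) = 6, φ(10) = 4, φ(11) = 10, φ(12) = 4, φ(13) = 12, φ(14) = 6, φ(15) = 8, φ(16) = 8, φ(17) = 16, φ(18) = 6, φ(19) = 18, φ(20) = 8. Summing all 20 values: 128. (Average order: Σ_{n ≤ x} φ(n) ~ (3/π²) x². For x = 20, (3/π²)·20² ≈ 121.59.)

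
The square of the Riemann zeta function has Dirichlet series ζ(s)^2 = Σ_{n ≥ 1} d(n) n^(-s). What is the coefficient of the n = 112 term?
d(112) = 10

ζ(s)^2 = (Σ 1/m^s)(Σ 1/k^s). The coefficient of 1/n^s in the product is the number of ordered pairs (m, k) with mk = n, which equals d(n). For n = 112, divisors are [1, 2, 4, 7, 8, 14, 16, 28, 56, 112], so d(112) = 10.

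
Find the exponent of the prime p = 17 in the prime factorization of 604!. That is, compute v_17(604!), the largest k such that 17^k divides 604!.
v_17(604!) = 37

Legendre's formula: v_p(n!) = Σ_{k ≥ 1} ⌊n / p^k⌋. For p = 17, n = 604, the terms are:
  ⌊604/17^1⌋ = ⌊604/17⌋ = 35
  ⌊604/17^2⌋ = ⌊604/289⌋ = 2
(the next term ⌊604/17^3⌋ = 0, terminating the sum). Summing: v_17(604!) = 35 + 2 = 37.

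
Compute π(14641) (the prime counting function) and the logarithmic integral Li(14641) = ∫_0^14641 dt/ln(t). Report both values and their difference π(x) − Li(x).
π(14641) = 1715;  Li(14641) ≈ 1739.24;  π(x) − Li(x) ≈ -24.24.

Direct count of primes ≤ 14641 gives π(14641) = 1715. Numerical evaluation of the logarithmic integral gives Li(14641) ≈ 1739.24. The difference π(x) − Li(x) ≈ -24.24 is typically negative for small/moderate x (Li(x) overestimates), though Littlewood's theorem shows this sign changes infinitely often.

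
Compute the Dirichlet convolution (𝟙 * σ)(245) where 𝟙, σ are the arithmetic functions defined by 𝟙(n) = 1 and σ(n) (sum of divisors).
(𝟙 * σ)(245) = 462

Divisors of 245: [1, 5, 7, 35, 49, 245]. For each d | 245:
  d = 1: 𝟙(1) · σ(245/1) = 1 · 342 = 342
  d = 5: 𝟙(5) · σ(245/5) = 1 · 57 = 57
  d = 7: 𝟙(7) · σ(245/7) = 1 · 48 = 48
  d = 35: 𝟙(35) · σ(245/35) = 1 · 8 = 8
  d = 49: 𝟙(49) · σ(245/49) = 1 · 6 = 6
  d = 245: 𝟙(245) · σ(245/245) = 1 · 1 = 1
Summing: (𝟙 * σ)(245) = 342 + 57 + 48 + 8 + 6 + 1 = 462.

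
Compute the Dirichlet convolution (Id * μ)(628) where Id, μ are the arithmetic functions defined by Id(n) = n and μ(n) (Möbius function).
(Id * μ)(628) = 312

Divisors of 628: [1, 2, 4, 157, 314, 628]. For each d | 628:
  d = 1: Id(1) · μ(628/1) = 1 · 0 = 0
  d = 2: Id(2) · μ(628/2) = 2 · 1 = 2
  d = 4: Id(4) · μ(628/4) = 4 · -1 = -4
  d = 157: Id(157) · μ(628/157) = 157 · 0 = 0
  d = 314: Id(314) · μ(628/314) = 314 · -1 = -314
  d = 628: Id(628) · μ(628/628) = 628 · 1 = 628
Summing: (Id * μ)(628) = 0 + 2 + -4 + 0 + -314 + 628 = 312.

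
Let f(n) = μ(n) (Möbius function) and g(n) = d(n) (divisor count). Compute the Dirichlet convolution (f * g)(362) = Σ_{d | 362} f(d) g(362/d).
(μ * d)(362) = 1

Divisors of 362: [1, 2, 181, 362]. For each d | 362:
  d = 1: μ(1) · d(362/1) = 1 · 4 = 4
  d = 2: μ(2) · d(362/2) = -1 · 2 = -2
  d = 181: μ(181) · d(362/181) = -1 · 2 = -2
  d = 362: μ(362) · d(362/362) = 1 · 1 = 1
Summing: (μ * d)(362) = 4 + -2 + -2 + 1 = 1.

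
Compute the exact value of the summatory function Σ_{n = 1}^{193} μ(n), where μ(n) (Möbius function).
Σ_{n ≤ 193} μ(n) = -6

Compute μ(n) for each 1 ≤ n ≤ 193: μ(1) = 1, μ(2) = -1, μ(3) = -1, μ(4) = 0, μ(5) = -1, μ(6) = 1, μ(7) = -1, μ(8) = 0, μ(9) = 0, μ(10) = 1, μ(11) = -1, μ(12) = 0, μ(13) = -1, μ(14) = 1, μ(15) = 1, μ(16) = 0, μ(17) = -1, μ(18) = 0, μ(19) = -1, μ(20) = 0, μ(21) = 1, μ(22) = 1, μ(23) = -1, μ(24) = 0, μ(25) = 0, μ(26) = 1, μ(27) = 0, μ(28) = 0, μ(29) = -1, μ(30) = -1, μ(31) = -1, μ(32) = 0, μ(33) = 1, μ(34) = 1, μ(35) = 1, μ(36) = 0, μ(37) = -1, μ(38) = 1, μ(39) = 1, μ(40) = 0, μ(41) = -1, μ(42) = -1, μ(43) = -1, μ(44) = 0, μ(45) = 0, μ(46) = 1, μ(47) = -1, μ(48) = 0, μ(49) = 0, μ(50) = 0, μ(51) = 1, μ(52) = 0, μ(53) = -1, μ(54) = 0, μ(55) = 1, μ(56) = 0, μ(57) = 1, μ(58) = 1, μ(59) = -1, μ(60) = 0, μ(61) = -1, μ(62) = 1, μ(63) = 0, μ(64) = 0, μ(65) = 1, μ(66) = -1, μ(67) = -1, μ(68) = 0, μ(69) = 1, μ(70) = -1, μ(71) = -1, μ(72) = 0, μ(73) = -1, μ(74) = 1, μ(75) = 0, μ(76) = 0, μ(77) = 1, μ(78) = -1, μ(79) = -1, μ(80) = 0, μ(81) = 0, μ(82) = 1, μ(83) = -1, μ(84) = 0, μ(85) = 1, μ(86) = 1, μ(87) = 1, μ(88) = 0, μ(89) = -1, μ(90) = 0, μ(91) = 1, μ(92) = 0, μ(93) = 1, μ(94) = 1, μ(95) = 1, μ(96) = 0, μ(97) = -1, μ(98) = 0, μ(99) = 0, μ(100) = 0, μ(101) = -1, μ(102) = -1, μ(103) = -1, μ(104) = 0, μ(105) = -1, μ(106) = 1, μ(107) = -1, μ(108) = 0, μ(109) = -1, μ(110) = -1, μ(111) = 1, μ(112) = 0, μ(113) = -1, μ(114) = -1, μ(115) = 1, μ(116) = 0, μ(117) = 0, μ(118) = 1, μ(119) = 1, μ(120) = 0, μ(121) = 0, μ(122) = 1, μ(123) = 1, μ(124) = 0, μ(125) = 0, μ(126) = 0, μ(127) = -1, μ(128) = 0, μ(129) = 1, μ(130) = -1, μ(131) = -1, μ(132) = 0, μ(133) = 1, μ(134) = 1, μ(135) = 0, μ(136) = 0, μ(137) = -1, μ(138) = -1, μ(139) = -1, μ(140) = 0, μ(141) = 1, μ(142) = 1, μ(143) = 1, μ(144) = 0, μ(145) = 1, μ(146) = 1, μ(147) = 0, μ(148) = 0, μ(149) = -1, μ(150) = 0, μ(151) = -1, μ(152) = 0, μ(153) = 0, μ(154) = -1, μ(155) = 1, μ(156) = 0, μ(157) = -1, μ(158) = 1, μ(159) = 1, μ(160) = 0, μ(161) = 1, μ(162) = 0, μ(163) = -1, μ(164) = 0, μ(165) = -1, μ(166) = 1, μ(167) = -1, μ(168) = 0, μ(169) = 0, μ(170) = -1, μ(171) = 0, μ(172) = 0, μ(173) = -1, μ(174) = -1, μ(175) = 0, μ(176) = 0, μ(177) = 1, μ(178) = 1, μ(179) = -1, μ(180) = 0, μ(181) = -1, μ(182) = -1, μ(183) = 1, μ(184) = 0, μ(185) = 1, μ(186) = -1, μ(187) = 1, μ(188) = 0, μ(189) = 0, μ(190) = -1, μ(191) = -1, μ(192) = 0, μ(193) = -1. Summing all 193 values: -6. (Mertens function M(x) = Σ_{n ≤ x} μ(n); on average M(x) should be small (PNT ⟺ M(x) = o(x)).)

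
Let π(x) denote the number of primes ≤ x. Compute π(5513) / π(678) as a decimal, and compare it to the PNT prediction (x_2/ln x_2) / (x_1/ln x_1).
π(5513)/π(678) = 728/123 ≈ 5.9187;  PNT prediction ≈ 6.1532.

π(678) = 123 and π(5513) = 728, so π(5513)/π(678) ≈ 5.9187. The PNT-predicted ratio is (5513/ln(5513)) / (678/ln(678)) ≈ 6.1532. The two agree to within a few percent, as expected.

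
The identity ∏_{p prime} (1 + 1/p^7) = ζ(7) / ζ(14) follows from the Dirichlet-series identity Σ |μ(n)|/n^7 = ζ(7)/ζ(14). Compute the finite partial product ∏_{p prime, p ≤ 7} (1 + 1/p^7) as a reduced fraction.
∏ = 31528037707363/31268898281250

The primes p ≤ 7 are [2, 3, 5, 7]. For each, (1 + 1/p^7) = (p^7 + 1)/p^7. Multiplying these fractions over p ∈ [2, 3, 5, 7] gives 31528037707363/31268898281250. (In the limit P → ∞ this tends to ζ(7)/ζ(14).)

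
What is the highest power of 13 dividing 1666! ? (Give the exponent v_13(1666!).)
v_13(1666!) = 137

Legendre's formula: v_p(n!) = Σ_{k ≥ 1} ⌊n / p^k⌋. For p = 13, n = 1666, the terms are:
  ⌊1666/13^1⌋ = ⌊1666/13⌋ = 128
  ⌊1666/13^2⌋ = ⌊1666/169⌋ = 9
(the next term ⌊1666/13^3⌋ = 0, terminating the sum). Summing: v_13(1666!) = 128 + 9 = 137.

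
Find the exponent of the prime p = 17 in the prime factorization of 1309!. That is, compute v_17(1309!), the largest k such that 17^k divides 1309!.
v_17(1309!) = 81

Legendre's formula: v_p(n!) = Σ_{k ≥ 1} ⌊n / p^k⌋. For p = 17, n = 1309, the terms are:
  ⌊1309/17^1⌋ = ⌊1309/17⌋ = 77
  ⌊1309/17^2⌋ = ⌊1309/289⌋ = 4
(the next term ⌊1309/17^3⌋ = 0, terminating the sum). Summing: v_17(1309!) = 77 + 4 = 81.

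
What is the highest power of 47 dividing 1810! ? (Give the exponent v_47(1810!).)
v_47(1810!) = 38

Legendre's formula: v_p(n!) = Σ_{k ≥ 1} ⌊n / p^k⌋. For p = 47, n = 1810, the terms are:
  ⌊1810/47^1⌋ = ⌊1810/47⌋ = 38
(the next term ⌊1810/47^2⌋ = 0, terminating the sum). Summing: v_47(1810!) = 38 = 38.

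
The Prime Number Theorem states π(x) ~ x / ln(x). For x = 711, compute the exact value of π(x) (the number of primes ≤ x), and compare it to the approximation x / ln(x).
π(711) = 127;  x/ln(x) ≈ 108.27;  relative error ≈ 14.74%.

Directly count primes up to 711: π(711) = 127. The PNT approximation gives 711/ln(711) ≈ 711/6.56667 ≈ 108.27. Relative error (π(x) − x/ln(x)) / π(x) ≈ 14.74%; the approximation is known to undercount slightly (Li(x) is a better estimate).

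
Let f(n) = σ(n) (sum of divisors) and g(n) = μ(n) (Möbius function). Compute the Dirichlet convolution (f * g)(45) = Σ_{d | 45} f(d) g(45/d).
(σ * μ)(45) = 45

Divisors of 45: [1, 3, 5, 9, 15, 45]. For each d | 45:
  d = 1: σ(1) · μ(45/1) = 1 · 0 = 0
  d = 3: σ(3) · μ(45/3) = 4 · 1 = 4
  d = 5: σ(5) · μ(45/5) = 6 · 0 = 0
  d = 9: σ(9) · μ(45/9) = 13 · -1 = -13
  d = 15: σ(15) · μ(45/15) = 24 · -1 = -24
  d = 45: σ(45) · μ(45/45) = 78 · 1 = 78
Summing: (σ * μ)(45) = 0 + 4 + 0 + -13 + -24 + 78 = 45.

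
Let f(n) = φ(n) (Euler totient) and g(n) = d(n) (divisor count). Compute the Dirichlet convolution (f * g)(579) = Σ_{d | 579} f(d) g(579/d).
(φ * d)(579) = 776

Divisors of 579: [1, 3, 193, 579]. For each d | 579:
  d = 1: φ(1) · d(579/1) = 1 · 4 = 4
  d = 3: φ(3) · d(579/3) = 2 · 2 = 4
  d = 193: φ(193) · d(579/193) = 192 · 2 = 384
  d = 579: φ(579) · d(579/579) = 384 · 1 = 384
Summing: (φ * d)(579) = 4 + 4 + 384 + 384 = 776.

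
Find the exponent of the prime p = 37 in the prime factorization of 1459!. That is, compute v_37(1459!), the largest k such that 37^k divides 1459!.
v_37(1459!) = 40

Legendre's formula: v_p(n!) = Σ_{k ≥ 1} ⌊n / p^k⌋. For p = 37, n = 1459, the terms are:
  ⌊1459/37^1⌋ = ⌊1459/37⌋ = 39
  ⌊1459/37^2⌋ = ⌊1459/1369⌋ = 1
(the next term ⌊1459/37^3⌋ = 0, terminating the sum). Summing: v_37(1459!) = 39 + 1 = 40.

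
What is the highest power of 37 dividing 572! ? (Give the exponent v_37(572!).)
v_37(572!) = 15

Legendre's formula: v_p(n!) = Σ_{k ≥ 1} ⌊n / p^k⌋. For p = 37, n = 572, the terms are:
  ⌊572/37^1⌋ = ⌊572/37⌋ = 15
(the next term ⌊572/37^2⌋ = 0, terminating the sum). Summing: v_37(572!) = 15 = 15.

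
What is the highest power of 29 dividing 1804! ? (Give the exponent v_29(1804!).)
v_29(1804!) = 64

Legendre's formula: v_p(n!) = Σ_{k ≥ 1} ⌊n / p^k⌋. For p = 29, n = 1804, the terms are:
  ⌊1804/29^1⌋ = ⌊1804/29⌋ = 62
  ⌊1804/29^2⌋ = ⌊1804/841⌋ = 2
(the next term ⌊1804/29^3⌋ = 0, terminating the sum). Summing: v_29(1804!) = 62 + 2 = 64.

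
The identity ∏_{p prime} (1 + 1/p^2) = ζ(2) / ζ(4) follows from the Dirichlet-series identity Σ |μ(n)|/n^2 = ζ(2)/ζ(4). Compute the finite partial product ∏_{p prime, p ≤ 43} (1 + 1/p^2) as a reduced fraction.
∏ = 783023736407200000000/517444490765057062977

The primes p ≤ 43 are [2, 3, 5, 7, 11, 13, 17, 19, 23, 29, 31, 37, 41, 43]. For each, (1 + 1/p^2) = (p^2 + 1)/p^2. Multiplying these fractions over p ∈ [2, 3, 5, 7, 11, 13, 17, 19, 23, 29, 31, 37, 41, 43] gives 783023736407200000000/517444490765057062977. (In the limit P → ∞ this tends to ζ(2)/ζ(4).)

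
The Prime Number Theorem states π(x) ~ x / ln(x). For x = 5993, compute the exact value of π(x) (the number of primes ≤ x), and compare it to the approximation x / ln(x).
π(5993) = 783;  x/ln(x) ≈ 688.98;  relative error ≈ 12.01%.

Directly count primes up to 5993: π(5993) = 783. The PNT approximation gives 5993/ln(5993) ≈ 5993/8.69835 ≈ 688.98. Relative error (π(x) − x/ln(x)) / π(x) ≈ 12.01%; the approximation is known to undercount slightly (Li(x) is a better estimate).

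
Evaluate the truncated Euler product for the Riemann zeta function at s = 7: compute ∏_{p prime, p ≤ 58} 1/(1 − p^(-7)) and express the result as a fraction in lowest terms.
∏ = 72859781352345946164271325208512748367496302513429047898775811498046799405380225394802980517015901501332936608125/72256491859259542003929080814473893559535113224475133477501839873036689289530416476883582246279412849505472872448

The primes p ≤ 58 are [2, 3, 5, 7, 11, 13, 17, 19, 23, 29, 31, 37, 41, 43, 47, 53]. For each prime, (1 − 1/p^7)^(-1) = p^7 / (p^7 − 1). The product is (1 − 1/2^7)^(-1), (1 − 1/3^7)^(-1), (1 − 1/5^7)^(-1), (1 − 1/7^7)^(-1), (1 − 1/11^7)^(-1), (1 − 1/13^7)^(-1), (1 − 1/17^7)^(-1), (1 − 1/19^7)^(-1), (1 − 1/23^7)^(-1), (1 − 1/29^7)^(-1), (1 − 1/31^7)^(-1), (1 − 1/37^7)^(-1), (1 − 1/41^7)^(-1), (1 − 1/43^7)^(-1), (1 − 1/47^7)^(-1), (1 − 1/53^7)^(-1) = ∏ p^7 / (p^7 − 1) = 72859781352345946164271325208512748367496302513429047898775811498046799405380225394802980517015901501332936608125/72256491859259542003929080814473893559535113224475133477501839873036689289530416476883582246279412849505472872448.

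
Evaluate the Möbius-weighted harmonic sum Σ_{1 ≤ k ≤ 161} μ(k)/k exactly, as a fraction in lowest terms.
Σ μ(k)/k = 674117532155663976794637693297075629210667954252961166216521/35375166993717494840635767087951744212057570647889977422429870

Values of μ(k) for 1 ≤ k ≤ 161: μ(1) = 1, μ(2) = -1, μ(3) = -1, μ(5) = -1, μ(6) = 1, μ(7) = -1, μ(10) = 1, μ(11) = -1, μ(13) = -1, μ(14) = 1, μ(15) = 1, μ(17) = -1, μ(19) = -1, μ(21) = 1, μ(22) = 1, μ(23) = -1, μ(26) = 1, μ(29) = -1, μ(30) = -1, μ(31) = -1, μ(33) = 1, μ(34) = 1, μ(35) = 1, μ(37) = -1, μ(38) = 1, μ(39) = 1, μ(41) = -1, μ(42) = -1, μ(43) = -1, μ(46) = 1, μ(47) = -1, μ(51) = 1, μ(53) = -1, μ(55) = 1, μ(57) = 1, μ(58) = 1, μ(59) = -1, μ(61) = -1, μ(62) = 1, μ(65) = 1, μ(66) = -1, μ(67) = -1, μ(69) = 1, μ(70) = -1, μ(71) = -1, μ(73) = -1, μ(74) = 1, μ(77) = 1, μ(78) = -1, μ(79) = -1, μ(82) = 1, μ(83) = -1, μ(85) = 1, μ(86) = 1, μ(87) = 1, μ(89) = -1, μ(91) = 1, μ(93) = 1, μ(94) = 1, μ(95) = 1, μ(97) = -1, μ(101) = -1, μ(102) = -1, μ(103) = -1, μ(105) = -1, μ(106) = 1, μ(107) = -1, μ(109) = -1, μ(110) = -1, μ(111) = 1, μ(113) = -1, μ(114) = -1, μ(115) = 1, μ(118) = 1, μ(119) = 1, μ(122) = 1, μ(123) = 1, μ(127) = -1, μ(129) = 1, μ(130) = -1, μ(131) = -1, μ(133) = 1, μ(134) = 1, μ(137) = -1, μ(138) = -1, μ(139) = -1, μ(141) = 1, μ(142) = 1, μ(143) = 1, μ(145) = 1, μ(146) = 1, μ(149) = -1, μ(151) = -1, μ(154) = -1, μ(155) = 1, μ(157) = -1, μ(158) = 1, μ(159) = 1, μ(161) = 1, with μ = 0 on non-squarefree integers. Summing μ(k)/k for k where μ(k) ≠ 0 gives 674117532155663976794637693297075629210667954252961166216521/35375166993717494840635767087951744212057570647889977422429870 ≈ 0.0191. (PNT ⟺ this sum → 0 as n → ∞.)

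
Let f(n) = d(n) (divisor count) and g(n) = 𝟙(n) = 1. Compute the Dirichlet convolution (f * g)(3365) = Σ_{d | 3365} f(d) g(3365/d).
(d * 𝟙)(3365) = 9

Divisors of 3365: [1, 5, 673, 3365]. For each d | 3365:
  d = 1: d(1) · 𝟙(3365/1) = 1 · 1 = 1
  d = 5: d(5) · 𝟙(3365/5) = 2 · 1 = 2
  d = 673: d(673) · 𝟙(3365/673) = 2 · 1 = 2
  d = 3365: d(3365) · 𝟙(3365/3365) = 4 · 1 = 4
Summing: (d * 𝟙)(3365) = 1 + 2 + 2 + 4 = 9.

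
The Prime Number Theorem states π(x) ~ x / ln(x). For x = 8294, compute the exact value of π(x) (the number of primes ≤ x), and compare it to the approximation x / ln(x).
π(8294) = 1041;  x/ln(x) ≈ 919.18;  relative error ≈ 11.70%.

Directly count primes up to 8294: π(8294) = 1041. The PNT approximation gives 8294/ln(8294) ≈ 8294/9.02329 ≈ 919.18. Relative error (π(x) − x/ln(x)) / π(x) ≈ 11.70%; the approximation is known to undercount slightly (Li(x) is a better estimate).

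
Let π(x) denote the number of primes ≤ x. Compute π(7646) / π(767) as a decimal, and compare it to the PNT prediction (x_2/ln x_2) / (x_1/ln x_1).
π(7646)/π(767) = 970/135 ≈ 7.1852;  PNT prediction ≈ 7.4052.

π(767) = 135 and π(7646) = 970, so π(7646)/π(767) ≈ 7.1852. The PNT-predicted ratio is (7646/ln(7646)) / (767/ln(767)) ≈ 7.4052. The two agree to within a few percent, as expected.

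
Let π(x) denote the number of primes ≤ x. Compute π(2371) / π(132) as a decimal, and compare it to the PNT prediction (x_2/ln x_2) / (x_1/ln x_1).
π(2371)/π(132) = 351/32 ≈ 10.9688;  PNT prediction ≈ 11.2862.

π(132) = 32 and π(2371) = 351, so π(2371)/π(132) ≈ 10.9688. The PNT-predicted ratio is (2371/ln(2371)) / (132/ln(132)) ≈ 11.2862. The two agree to within a few percent, as expected.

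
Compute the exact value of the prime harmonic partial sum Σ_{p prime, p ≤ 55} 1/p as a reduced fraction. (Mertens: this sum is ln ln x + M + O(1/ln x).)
Σ 1/p = 54766551458687142251/32589158477190044730

π(55) = 16, so the primes ≤ 55 are [2, 3, 5, 7, 11, 13, 17, 19, 23, 29, 31, 37, 41, 43, 47, 53]. Summing 1/p over these primes: 54766551458687142251/32589158477190044730 ≈ 1.6805. Mertens estimate ln ln(55) + 0.2615 ≈ 1.6496.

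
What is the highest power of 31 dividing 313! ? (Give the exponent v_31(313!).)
v_31(313!) = 10

Legendre's formula: v_p(n!) = Σ_{k ≥ 1} ⌊n / p^k⌋. For p = 31, n = 313, the terms are:
  ⌊313/31^1⌋ = ⌊313/31⌋ = 10
(the next term ⌊313/31^2⌋ = 0, terminating the sum). Summing: v_31(313!) = 10 = 10.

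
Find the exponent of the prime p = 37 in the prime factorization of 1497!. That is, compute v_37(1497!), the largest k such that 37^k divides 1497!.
v_37(1497!) = 41

Legendre's formula: v_p(n!) = Σ_{k ≥ 1} ⌊n / p^k⌋. For p = 37, n = 1497, the terms are:
  ⌊1497/37^1⌋ = ⌊1497/37⌋ = 40
  ⌊1497/37^2⌋ = ⌊1497/1369⌋ = 1
(the next term ⌊1497/37^3⌋ = 0, terminating the sum). Summing: v_37(1497!) = 40 + 1 = 41.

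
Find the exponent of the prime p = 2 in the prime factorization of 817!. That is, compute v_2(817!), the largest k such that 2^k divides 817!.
v_2(817!) = 812

Legendre's formula: v_p(n!) = Σ_{k ≥ 1} ⌊n / p^k⌋. For p = 2, n = 817, the terms are:
  ⌊817/2^1⌋ = ⌊817/2⌋ = 408
  ⌊817/2^2⌋ = ⌊817/4⌋ = 204
  ⌊817/2^3⌋ = ⌊817/8⌋ = 102
  ⌊817/2^4⌋ = ⌊817/16⌋ = 51
  ⌊817/2^5⌋ = ⌊817/32⌋ = 25
  ⌊817/2^6⌋ = ⌊817/64⌋ = 12
  ⌊817/2^7⌋ = ⌊817/128⌋ = 6
  ⌊817/2^8⌋ = ⌊817/256⌋ = 3
  ⌊817/2^9⌋ = ⌊817/512⌋ = 1
(the next term ⌊817/2^10⌋ = 0, terminating the sum). Summing: v_2(817!) = 408 + 204 + 102 + 51 + 25 + 12 + 6 + 3 + 1 = 812.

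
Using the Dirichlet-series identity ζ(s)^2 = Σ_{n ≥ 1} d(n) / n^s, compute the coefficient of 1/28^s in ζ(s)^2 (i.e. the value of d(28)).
d(28) = 6

ζ(s)^2 = (Σ 1/m^s)(Σ 1/k^s). The coefficient of 1/n^s in the product is the number of ordered pairs (m, k) with mk = n, which equals d(n). For n = 28, divisors are [1, 2, 4, 7, 14, 28], so d(28) = 6.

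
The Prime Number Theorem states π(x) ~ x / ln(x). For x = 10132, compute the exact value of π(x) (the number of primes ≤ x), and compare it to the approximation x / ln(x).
π(10132) = 1242;  x/ln(x) ≈ 1098.50;  relative error ≈ 11.55%.

Directly count primes up to 10132: π(10132) = 1242. The PNT approximation gives 10132/ln(10132) ≈ 10132/9.22345 ≈ 1098.50. Relative error (π(x) − x/ln(x)) / π(x) ≈ 11.55%; the approximation is known to undercount slightly (Li(x) is a better estimate).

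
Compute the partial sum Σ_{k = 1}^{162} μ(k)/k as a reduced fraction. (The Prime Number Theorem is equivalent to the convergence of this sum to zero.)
Σ μ(k)/k = 674117532155663976794637693297075629210667954252961166216521/35375166993717494840635767087951744212057570647889977422429870

Values of μ(k) for 1 ≤ k ≤ 162: μ(1) = 1, μ(2) = -1, μ(3) = -1, μ(5) = -1, μ(6) = 1, μ(7) = -1, μ(10) = 1, μ(11) = -1, μ(13) = -1, μ(14) = 1, μ(15) = 1, μ(17) = -1, μ(19) = -1, μ(21) = 1, μ(22) = 1, μ(23) = -1, μ(26) = 1, μ(29) = -1, μ(30) = -1, μ(31) = -1, μ(33) = 1, μ(34) = 1, μ(35) = 1, μ(37) = -1, μ(38) = 1, μ(39) = 1, μ(41) = -1, μ(42) = -1, μ(43) = -1, μ(46) = 1, μ(47) = -1, μ(51) = 1, μ(53) = -1, μ(55) = 1, μ(57) = 1, μ(58) = 1, μ(59) = -1, μ(61) = -1, μ(62) = 1, μ(65) = 1, μ(66) = -1, μ(67) = -1, μ(69) = 1, μ(70) = -1, μ(71) = -1, μ(73) = -1, μ(74) = 1, μ(77) = 1, μ(78) = -1, μ(79) = -1, μ(82) = 1, μ(83) = -1, μ(85) = 1, μ(86) = 1, μ(87) = 1, μ(89) = -1, μ(91) = 1, μ(93) = 1, μ(94) = 1, μ(95) = 1, μ(97) = -1, μ(101) = -1, μ(102) = -1, μ(103) = -1, μ(105) = -1, μ(106) = 1, μ(107) = -1, μ(109) = -1, μ(110) = -1, μ(111) = 1, μ(113) = -1, μ(114) = -1, μ(115) = 1, μ(118) = 1, μ(119) = 1, μ(122) = 1, μ(123) = 1, μ(127) = -1, μ(129) = 1, μ(130) = -1, μ(131) = -1, μ(133) = 1, μ(134) = 1, μ(137) = -1, μ(138) = -1, μ(139) = -1, μ(141) = 1, μ(142) = 1, μ(143) = 1, μ(145) = 1, μ(146) = 1, μ(149) = -1, μ(151) = -1, μ(154) = -1, μ(155) = 1, μ(157) = -1, μ(158) = 1, μ(159) = 1, μ(161) = 1, with μ = 0 on non-squarefree integers. Summing μ(k)/k for k where μ(k) ≠ 0 gives 674117532155663976794637693297075629210667954252961166216521/35375166993717494840635767087951744212057570647889977422429870 ≈ 0.0191. (PNT ⟺ this sum → 0 as n → ∞.)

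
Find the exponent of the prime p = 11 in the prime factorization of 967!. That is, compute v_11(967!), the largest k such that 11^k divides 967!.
v_11(967!) = 94

Legendre's formula: v_p(n!) = Σ_{k ≥ 1} ⌊n / p^k⌋. For p = 11, n = 967, the terms are:
  ⌊967/11^1⌋ = ⌊967/11⌋ = 87
  ⌊967/11^2⌋ = ⌊967/121⌋ = 7
(the next term ⌊967/11^3⌋ = 0, terminating the sum). Summing: v_11(967!) = 87 + 7 = 94.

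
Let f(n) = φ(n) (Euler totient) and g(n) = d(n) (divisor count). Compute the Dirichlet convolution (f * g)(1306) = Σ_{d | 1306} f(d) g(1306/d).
(φ * d)(1306) = 1962

Divisors of 1306: [1, 2, 653, 1306]. For each d | 1306:
  d = 1: φ(1) · d(1306/1) = 1 · 4 = 4
  d = 2: φ(2) · d(1306/2) = 1 · 2 = 2
  d = 653: φ(653) · d(1306/653) = 652 · 2 = 1304
  d = 1306: φ(1306) · d(1306/1306) = 652 · 1 = 652
Summing: (φ * d)(1306) = 4 + 2 + 1304 + 652 = 1962.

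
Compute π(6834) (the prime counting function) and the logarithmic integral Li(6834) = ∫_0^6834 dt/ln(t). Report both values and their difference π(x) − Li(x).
π(6834) = 880;  Li(6834) ≈ 895.56;  π(x) − Li(x) ≈ -15.56.

Direct count of primes ≤ 6834 gives π(6834) = 880. Numerical evaluation of the logarithmic integral gives Li(6834) ≈ 895.56. The difference π(x) − Li(x) ≈ -15.56 is typically negative for small/moderate x (Li(x) overestimates), though Littlewood's theorem shows this sign changes infinitely often.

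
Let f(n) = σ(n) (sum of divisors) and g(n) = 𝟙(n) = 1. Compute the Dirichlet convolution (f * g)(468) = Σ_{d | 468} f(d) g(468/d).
(σ * 𝟙)(468) = 2970

Divisors of 468: [1, 2, 3, 4, 6, 9, 12, 13, 18, 26, 36, 39, 52, 78, 117, 156, 234, 468]. For each d | 468:
  d = 1: σ(1) · 𝟙(468/1) = 1 · 1 = 1
  d = 2: σ(2) · 𝟙(468/2) = 3 · 1 = 3
  d = 3: σ(3) · 𝟙(468/3) = 4 · 1 = 4
  d = 4: σ(4) · 𝟙(468/4) = 7 · 1 = 7
  d = 6: σ(6) · 𝟙(468/6) = 12 · 1 = 12
  d = 9: σ(9) · 𝟙(468/9) = 13 · 1 = 13
  d = 12: σ(12) · 𝟙(468/12) = 28 · 1 = 28
  d = 13: σ(13) · 𝟙(468/13) = 14 · 1 = 14
  d = 18: σ(18) · 𝟙(468/18) = 39 · 1 = 39
  d = 26: σ(26) · 𝟙(468/26) = 42 · 1 = 42
  d = 36: σ(36) · 𝟙(468/36) = 91 · 1 = 91
  d = 39: σ(39) · 𝟙(468/39) = 56 · 1 = 56
  d = 52: σ(52) · 𝟙(468/52) = 98 · 1 = 98
  d = 78: σ(78) · 𝟙(468/78) = 168 · 1 = 168
  d = 117: σ(117) · 𝟙(468/117) = 182 · 1 = 182
  d = 156: σ(156) · 𝟙(468/156) = 392 · 1 = 392
  d = 234: σ(234) · 𝟙(468/234) = 546 · 1 = 546
  d = 468: σ(468) · 𝟙(468/468) = 1274 · 1 = 1274
Summing: (σ * 𝟙)(468) = 1 + 3 + 4 + 7 + 12 + 13 + 28 + 14 + 39 + 42 + 91 + 56 + 98 + 168 + 182 + 392 + 546 + 1274 = 2970.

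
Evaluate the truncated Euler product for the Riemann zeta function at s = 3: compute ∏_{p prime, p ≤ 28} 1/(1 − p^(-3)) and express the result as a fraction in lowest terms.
∏ = 580625301352525/483109627290624

The primes p ≤ 28 are [2, 3, 5, 7, 11, 13, 17, 19, 23]. For each prime, (1 − 1/p^3)^(-1) = p^3 / (p^3 − 1). The product is (1 − 1/2^3)^(-1), (1 − 1/3^3)^(-1), (1 − 1/5^3)^(-1), (1 − 1/7^3)^(-1), (1 − 1/11^3)^(-1), (1 − 1/13^3)^(-1), (1 − 1/17^3)^(-1), (1 − 1/19^3)^(-1), (1 − 1/23^3)^(-1) = ∏ p^3 / (p^3 − 1) = 580625301352525/483109627290624.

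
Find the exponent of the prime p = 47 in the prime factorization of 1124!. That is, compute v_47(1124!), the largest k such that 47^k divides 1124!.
v_47(1124!) = 23

Legendre's formula: v_p(n!) = Σ_{k ≥ 1} ⌊n / p^k⌋. For p = 47, n = 1124, the terms are:
  ⌊1124/47^1⌋ = ⌊1124/47⌋ = 23
(the next term ⌊1124/47^2⌋ = 0, terminating the sum). Summing: v_47(1124!) = 23 = 23.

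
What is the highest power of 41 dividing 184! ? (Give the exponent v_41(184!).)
v_41(184!) = 4

Legendre's formula: v_p(n!) = Σ_{k ≥ 1} ⌊n / p^k⌋. For p = 41, n = 184, the terms are:
  ⌊184/41^1⌋ = ⌊184/41⌋ = 4
(the next term ⌊184/41^2⌋ = 0, terminating the sum). Summing: v_41(184!) = 4 = 4.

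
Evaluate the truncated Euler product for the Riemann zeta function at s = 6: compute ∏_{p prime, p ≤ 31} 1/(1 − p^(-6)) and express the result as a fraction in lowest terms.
∏ = 21845630847366461901783214359247811231609675/21473219492121468455585352466296495056879616

The primes p ≤ 31 are [2, 3, 5, 7, 11, 13, 17, 19, 23, 29, 31]. For each prime, (1 − 1/p^6)^(-1) = p^6 / (p^6 − 1). The product is (1 − 1/2^6)^(-1), (1 − 1/3^6)^(-1), (1 − 1/5^6)^(-1), (1 − 1/7^6)^(-1), (1 − 1/11^6)^(-1), (1 − 1/13^6)^(-1), (1 − 1/17^6)^(-1), (1 − 1/19^6)^(-1), (1 − 1/23^6)^(-1), (1 − 1/29^6)^(-1), (1 − 1/31^6)^(-1) = ∏ p^6 / (p^6 − 1) = 21845630847366461901783214359247811231609675/21473219492121468455585352466296495056879616.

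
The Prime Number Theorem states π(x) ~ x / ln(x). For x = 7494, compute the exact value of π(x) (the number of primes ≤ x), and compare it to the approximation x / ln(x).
π(7494) = 949;  x/ln(x) ≈ 839.96;  relative error ≈ 11.49%.

Directly count primes up to 7494: π(7494) = 949. The PNT approximation gives 7494/ln(7494) ≈ 7494/8.92186 ≈ 839.96. Relative error (π(x) − x/ln(x)) / π(x) ≈ 11.49%; the approximation is known to undercount slightly (Li(x) is a better estimate).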